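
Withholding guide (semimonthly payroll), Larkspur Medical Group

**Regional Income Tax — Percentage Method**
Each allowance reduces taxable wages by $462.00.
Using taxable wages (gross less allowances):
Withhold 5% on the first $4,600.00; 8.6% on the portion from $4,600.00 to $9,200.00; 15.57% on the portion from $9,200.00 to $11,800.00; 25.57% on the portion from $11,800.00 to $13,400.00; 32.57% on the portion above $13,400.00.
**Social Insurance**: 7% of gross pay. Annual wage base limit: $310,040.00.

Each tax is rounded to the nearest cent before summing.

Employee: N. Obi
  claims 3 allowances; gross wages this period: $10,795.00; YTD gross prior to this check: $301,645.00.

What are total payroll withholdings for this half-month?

$1,245.79

Regional Income Tax: taxable = $10,795.00 − 3×$462.00 = $9,409.00
  $625.60 + 15.57% × ($9,409.00 − $9,200.00) = $625.60 + 15.57% × $209.00 = $658.14
Social Insurance: cap $310,040.00 − YTD $301,645.00 = $8,395.00 subject; 7% × $8,395.00 = $587.65
Total: $658.14 + $587.65 = $1,245.79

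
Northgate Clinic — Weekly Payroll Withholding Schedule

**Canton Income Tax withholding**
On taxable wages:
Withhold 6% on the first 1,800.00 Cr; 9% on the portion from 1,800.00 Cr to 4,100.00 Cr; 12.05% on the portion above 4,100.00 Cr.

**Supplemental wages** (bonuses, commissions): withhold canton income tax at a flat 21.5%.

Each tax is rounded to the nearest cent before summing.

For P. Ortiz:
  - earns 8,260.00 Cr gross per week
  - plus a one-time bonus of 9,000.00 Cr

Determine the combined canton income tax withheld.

Canton Income Tax: taxable = 8,260.00 Cr
  315.00 Cr + 12.05% × (8,260.00 Cr − 4,100.00 Cr) = 315.00 Cr + 12.05% × 4,160.00 Cr = 816.28 Cr
Supplemental (21.5% flat on bonus): 21.5% × 9,000.00 Cr = 1,935.00 Cr
Total canton income tax: 816.28 Cr + 1,935.00 Cr = 2,751.28 Cr

2,751.28 Cr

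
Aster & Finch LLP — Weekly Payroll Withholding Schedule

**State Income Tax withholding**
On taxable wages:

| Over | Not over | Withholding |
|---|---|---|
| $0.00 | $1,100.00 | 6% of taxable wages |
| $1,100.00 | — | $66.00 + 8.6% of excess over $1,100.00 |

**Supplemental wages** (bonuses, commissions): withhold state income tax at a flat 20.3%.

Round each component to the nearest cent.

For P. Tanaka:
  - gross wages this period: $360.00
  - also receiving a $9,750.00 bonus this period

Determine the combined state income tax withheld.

State Income Tax: taxable = $360.00
  6% × $360.00 = $21.60
Supplemental (20.3% flat on bonus): 20.3% × $9,750.00 = $1,979.25
Total state income tax: $21.60 + $1,979.25 = $2,000.85

$2,000.85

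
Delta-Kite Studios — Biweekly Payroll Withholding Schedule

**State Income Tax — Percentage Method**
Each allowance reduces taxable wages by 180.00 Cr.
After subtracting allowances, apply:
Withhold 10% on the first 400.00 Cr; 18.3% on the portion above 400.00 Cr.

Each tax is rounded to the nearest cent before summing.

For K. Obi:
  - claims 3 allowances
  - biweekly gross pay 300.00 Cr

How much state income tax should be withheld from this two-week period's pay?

State Income Tax: taxable = 300.00 Cr − 3×180.00 Cr = -240.00 Cr
  Taxable ≤ 0 → 0.00 Cr

0.00 Cr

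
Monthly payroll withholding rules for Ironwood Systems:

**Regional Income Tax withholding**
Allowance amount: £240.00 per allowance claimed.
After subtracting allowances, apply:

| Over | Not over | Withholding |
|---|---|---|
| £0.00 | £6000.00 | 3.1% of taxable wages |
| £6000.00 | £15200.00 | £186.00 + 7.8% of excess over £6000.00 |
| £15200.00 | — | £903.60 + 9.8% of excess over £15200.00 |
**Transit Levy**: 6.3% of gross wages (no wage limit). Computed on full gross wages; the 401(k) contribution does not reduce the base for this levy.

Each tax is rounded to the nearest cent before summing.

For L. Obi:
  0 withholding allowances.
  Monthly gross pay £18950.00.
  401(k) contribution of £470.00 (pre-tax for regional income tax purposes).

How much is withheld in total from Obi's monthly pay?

£2418.89

Regional Income Tax: taxable = £18950.00 − £470.00 = £18480.00
  £903.60 + 9.8% × (£18480.00 − £15200.00) = £903.60 + 9.8% × £3280.00 = £1225.04
Transit Levy: 6.3% × £18950.00 = £1193.85
Total: £1225.04 + £1193.85 = £2418.89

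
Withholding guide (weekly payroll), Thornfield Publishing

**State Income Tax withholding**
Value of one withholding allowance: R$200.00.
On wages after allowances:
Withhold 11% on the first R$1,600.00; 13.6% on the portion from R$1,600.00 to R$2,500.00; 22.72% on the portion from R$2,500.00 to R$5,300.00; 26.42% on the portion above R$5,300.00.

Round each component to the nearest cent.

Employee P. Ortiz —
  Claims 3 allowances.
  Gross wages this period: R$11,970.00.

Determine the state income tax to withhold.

R$2,538.25

State Income Tax: taxable = R$11,970.00 − 3×R$200.00 = R$11,370.00
  R$934.56 + 26.42% × (R$11,370.00 − R$5,300.00) = R$934.56 + 26.42% × R$6,070.00 = R$2,538.25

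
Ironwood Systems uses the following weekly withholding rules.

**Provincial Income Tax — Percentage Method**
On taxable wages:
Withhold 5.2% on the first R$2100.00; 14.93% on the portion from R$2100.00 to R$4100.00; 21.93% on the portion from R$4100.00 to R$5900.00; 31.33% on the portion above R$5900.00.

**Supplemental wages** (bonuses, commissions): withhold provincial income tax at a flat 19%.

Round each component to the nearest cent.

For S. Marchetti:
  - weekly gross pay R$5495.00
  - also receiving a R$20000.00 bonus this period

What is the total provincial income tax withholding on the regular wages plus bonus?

Provincial Income Tax: taxable = R$5495.00
  R$407.80 + 21.93% × (R$5495.00 − R$4100.00) = R$407.80 + 21.93% × R$1395.00 = R$713.72
Supplemental (19% flat on bonus): 19% × R$20000.00 = R$3800.00
Total provincial income tax: R$713.72 + R$3800.00 = R$4513.72

R$4513.72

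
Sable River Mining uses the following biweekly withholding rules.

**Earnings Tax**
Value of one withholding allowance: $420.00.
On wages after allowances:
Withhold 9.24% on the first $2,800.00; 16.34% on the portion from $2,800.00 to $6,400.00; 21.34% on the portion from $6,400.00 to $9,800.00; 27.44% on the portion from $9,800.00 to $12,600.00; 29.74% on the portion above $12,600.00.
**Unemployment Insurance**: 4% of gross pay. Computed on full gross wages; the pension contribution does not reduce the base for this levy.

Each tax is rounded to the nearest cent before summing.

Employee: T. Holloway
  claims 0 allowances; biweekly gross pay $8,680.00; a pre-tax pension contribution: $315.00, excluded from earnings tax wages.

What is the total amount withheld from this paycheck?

Earnings Tax: taxable = $8,680.00 − $315.00 = $8,365.00
  $846.96 + 21.34% × ($8,365.00 − $6,400.00) = $846.96 + 21.34% × $1,965.00 = $1,266.29
Unemployment Insurance: 4% × $8,680.00 = $347.20
Total: $1,266.29 + $347.20 = $1,613.49

$1,613.49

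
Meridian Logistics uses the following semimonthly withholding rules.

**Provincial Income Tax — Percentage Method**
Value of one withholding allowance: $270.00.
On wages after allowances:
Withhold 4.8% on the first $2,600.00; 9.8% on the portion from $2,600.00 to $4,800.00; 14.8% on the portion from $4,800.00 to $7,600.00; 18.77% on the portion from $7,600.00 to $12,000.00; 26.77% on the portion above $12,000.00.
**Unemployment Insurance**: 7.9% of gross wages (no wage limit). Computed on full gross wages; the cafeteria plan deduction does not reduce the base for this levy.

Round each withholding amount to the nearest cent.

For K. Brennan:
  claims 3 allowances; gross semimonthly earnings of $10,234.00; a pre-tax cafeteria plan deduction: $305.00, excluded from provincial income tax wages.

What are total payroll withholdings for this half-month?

$1,848.41

Provincial Income Tax: taxable = $10,234.00 − $305.00 − 3×$270.00 = $9,119.00
  $754.80 + 18.77% × ($9,119.00 − $7,600.00) = $754.80 + 18.77% × $1,519.00 = $1,039.92
Unemployment Insurance: 7.9% × $10,234.00 = $808.49
Total: $1,039.92 + $808.49 = $1,848.41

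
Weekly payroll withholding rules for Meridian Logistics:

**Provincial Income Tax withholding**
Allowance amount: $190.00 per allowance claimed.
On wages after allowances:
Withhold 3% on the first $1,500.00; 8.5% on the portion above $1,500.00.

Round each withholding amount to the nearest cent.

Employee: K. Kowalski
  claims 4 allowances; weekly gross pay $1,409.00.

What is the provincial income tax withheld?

Provincial Income Tax: taxable = $1,409.00 − 4×$190.00 = $649.00
  3% × $649.00 = $19.47

$19.47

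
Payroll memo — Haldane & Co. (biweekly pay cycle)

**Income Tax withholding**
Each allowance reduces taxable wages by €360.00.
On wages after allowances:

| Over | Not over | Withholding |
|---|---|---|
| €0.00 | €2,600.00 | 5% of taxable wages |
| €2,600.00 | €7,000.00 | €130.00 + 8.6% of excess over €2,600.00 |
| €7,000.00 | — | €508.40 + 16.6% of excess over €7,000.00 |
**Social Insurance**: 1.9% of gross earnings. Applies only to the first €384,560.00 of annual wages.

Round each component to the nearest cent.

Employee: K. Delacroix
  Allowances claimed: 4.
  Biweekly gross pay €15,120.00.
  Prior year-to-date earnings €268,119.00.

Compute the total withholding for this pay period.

€1,904.56

Income Tax: taxable = €15,120.00 − 4×€360.00 = €13,680.00
  €508.40 + 16.6% × (€13,680.00 − €7,000.00) = €508.40 + 16.6% × €6,680.00 = €1,617.28
Social Insurance: 1.9% × €15,120.00 = €287.28
Total: €1,617.28 + €287.28 = €1,904.56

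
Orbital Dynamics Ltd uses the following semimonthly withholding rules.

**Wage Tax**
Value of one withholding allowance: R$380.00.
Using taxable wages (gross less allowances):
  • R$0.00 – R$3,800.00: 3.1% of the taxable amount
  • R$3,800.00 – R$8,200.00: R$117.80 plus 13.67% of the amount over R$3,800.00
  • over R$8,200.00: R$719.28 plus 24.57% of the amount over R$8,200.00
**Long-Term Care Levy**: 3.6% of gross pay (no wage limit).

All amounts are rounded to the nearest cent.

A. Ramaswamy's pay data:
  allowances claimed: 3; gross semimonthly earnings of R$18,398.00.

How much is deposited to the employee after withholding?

Wage Tax: taxable = R$18,398.00 − 3×R$380.00 = R$17,258.00
  R$719.28 + 24.57% × (R$17,258.00 − R$8,200.00) = R$719.28 + 24.57% × R$9,058.00 = R$2,944.83
Long-Term Care Levy: 3.6% × R$18,398.00 = R$662.33
Total withheld: R$2,944.83 + R$662.33 = R$3,607.16
Net pay: R$18,398.00 − R$3,607.16 = R$14,790.84

R$14,790.84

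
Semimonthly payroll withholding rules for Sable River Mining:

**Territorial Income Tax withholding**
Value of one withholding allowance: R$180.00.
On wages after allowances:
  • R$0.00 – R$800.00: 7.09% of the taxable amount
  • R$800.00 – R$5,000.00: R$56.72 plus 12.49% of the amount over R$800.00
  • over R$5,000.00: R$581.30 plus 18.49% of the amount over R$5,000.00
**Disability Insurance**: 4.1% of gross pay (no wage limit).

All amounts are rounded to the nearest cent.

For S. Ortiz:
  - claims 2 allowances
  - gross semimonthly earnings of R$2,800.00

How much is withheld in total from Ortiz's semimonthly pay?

Territorial Income Tax: taxable = R$2,800.00 − 2×R$180.00 = R$2,440.00
  R$56.72 + 12.49% × (R$2,440.00 − R$800.00) = R$56.72 + 12.49% × R$1,640.00 = R$261.56
Disability Insurance: 4.1% × R$2,800.00 = R$114.80
Total: R$261.56 + R$114.80 = R$376.36

R$376.36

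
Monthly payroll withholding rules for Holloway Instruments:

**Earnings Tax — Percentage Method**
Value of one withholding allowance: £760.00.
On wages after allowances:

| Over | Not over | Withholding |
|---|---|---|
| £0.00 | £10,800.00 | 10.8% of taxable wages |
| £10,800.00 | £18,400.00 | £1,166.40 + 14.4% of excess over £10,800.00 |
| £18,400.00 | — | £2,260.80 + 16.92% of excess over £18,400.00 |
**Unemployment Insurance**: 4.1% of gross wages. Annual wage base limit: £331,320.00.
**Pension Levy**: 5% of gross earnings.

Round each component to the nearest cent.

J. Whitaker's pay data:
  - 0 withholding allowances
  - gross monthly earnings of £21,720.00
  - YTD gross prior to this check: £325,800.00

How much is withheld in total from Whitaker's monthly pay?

£4,134.86

Earnings Tax: taxable = £21,720.00
  £2,260.80 + 16.92% × (£21,720.00 − £18,400.00) = £2,260.80 + 16.92% × £3,320.00 = £2,822.54
Unemployment Insurance: cap £331,320.00 − YTD £325,800.00 = £5,520.00 subject; 4.1% × £5,520.00 = £226.32
Pension Levy: 5% × £21,720.00 = £1,086.00
Total: £2,822.54 + £226.32 + £1,086.00 = £4,134.86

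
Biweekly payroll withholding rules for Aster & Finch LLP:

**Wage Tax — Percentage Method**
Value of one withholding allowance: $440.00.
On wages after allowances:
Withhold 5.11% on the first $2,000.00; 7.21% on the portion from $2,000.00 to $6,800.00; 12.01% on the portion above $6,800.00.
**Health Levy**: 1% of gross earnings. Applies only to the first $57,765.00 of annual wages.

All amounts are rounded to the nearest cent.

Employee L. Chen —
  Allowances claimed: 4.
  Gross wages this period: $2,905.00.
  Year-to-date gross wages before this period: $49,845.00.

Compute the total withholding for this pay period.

Wage Tax: taxable = $2,905.00 − 4×$440.00 = $1,145.00
  5.11% × $1,145.00 = $58.51
Health Levy: 1% × $2,905.00 = $29.05
Total: $58.51 + $29.05 = $87.56

$87.56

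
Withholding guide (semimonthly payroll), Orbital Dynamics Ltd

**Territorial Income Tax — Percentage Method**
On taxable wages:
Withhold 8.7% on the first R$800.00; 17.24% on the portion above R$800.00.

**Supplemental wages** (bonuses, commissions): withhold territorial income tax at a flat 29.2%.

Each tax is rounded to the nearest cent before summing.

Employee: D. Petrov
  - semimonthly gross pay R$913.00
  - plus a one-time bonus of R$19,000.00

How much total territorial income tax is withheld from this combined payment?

R$5,637.08

Territorial Income Tax: taxable = R$913.00
  R$69.60 + 17.24% × (R$913.00 − R$800.00) = R$69.60 + 17.24% × R$113.00 = R$89.08
Supplemental (29.2% flat on bonus): 29.2% × R$19,000.00 = R$5,548.00
Total territorial income tax: R$89.08 + R$5,548.00 = R$5,637.08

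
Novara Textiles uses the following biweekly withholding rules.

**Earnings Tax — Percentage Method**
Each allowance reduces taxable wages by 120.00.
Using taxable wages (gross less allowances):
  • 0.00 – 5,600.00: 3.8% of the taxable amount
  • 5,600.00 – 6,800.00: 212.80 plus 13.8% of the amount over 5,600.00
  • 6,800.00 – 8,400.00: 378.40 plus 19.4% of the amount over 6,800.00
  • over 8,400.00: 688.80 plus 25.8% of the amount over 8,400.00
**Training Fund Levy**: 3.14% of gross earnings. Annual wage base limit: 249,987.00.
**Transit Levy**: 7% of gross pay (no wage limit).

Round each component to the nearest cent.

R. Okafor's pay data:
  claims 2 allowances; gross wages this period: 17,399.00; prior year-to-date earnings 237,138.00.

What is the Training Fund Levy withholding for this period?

Training Fund Levy: cap 249,987.00 − YTD 237,138.00 = 12,849.00 subject; 3.14% × 12,849.00 = 403.46

403.46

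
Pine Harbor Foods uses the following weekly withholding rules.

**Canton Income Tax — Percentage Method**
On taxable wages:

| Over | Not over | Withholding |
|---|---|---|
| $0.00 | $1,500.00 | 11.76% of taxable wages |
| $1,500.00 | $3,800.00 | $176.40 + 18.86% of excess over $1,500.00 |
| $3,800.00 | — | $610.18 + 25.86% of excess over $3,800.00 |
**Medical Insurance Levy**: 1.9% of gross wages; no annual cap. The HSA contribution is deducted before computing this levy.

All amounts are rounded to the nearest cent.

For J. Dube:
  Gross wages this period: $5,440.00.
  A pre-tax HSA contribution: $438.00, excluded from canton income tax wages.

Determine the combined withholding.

Canton Income Tax: taxable = $5,440.00 − $438.00 = $5,002.00
  $610.18 + 25.86% × ($5,002.00 − $3,800.00) = $610.18 + 25.86% × $1,202.00 = $921.02
Medical Insurance Levy: 1.9% × $5,002.00 = $95.04
Total: $921.02 + $95.04 = $1,016.06

$1,016.06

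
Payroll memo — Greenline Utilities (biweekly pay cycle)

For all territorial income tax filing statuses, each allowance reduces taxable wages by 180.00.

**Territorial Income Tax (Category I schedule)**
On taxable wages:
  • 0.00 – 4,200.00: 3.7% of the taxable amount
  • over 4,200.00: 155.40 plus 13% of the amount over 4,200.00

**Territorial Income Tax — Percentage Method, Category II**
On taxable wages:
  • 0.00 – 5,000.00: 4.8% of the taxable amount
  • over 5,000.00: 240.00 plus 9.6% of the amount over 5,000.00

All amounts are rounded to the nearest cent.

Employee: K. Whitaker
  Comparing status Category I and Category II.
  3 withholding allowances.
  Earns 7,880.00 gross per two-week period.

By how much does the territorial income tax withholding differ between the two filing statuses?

Territorial Income Tax (Category I): taxable = 7,880.00 − 3×180.00 = 7,340.00
  155.40 + 13% × (7,340.00 − 4,200.00) = 155.40 + 13% × 3,140.00 = 563.60
Territorial Income Tax (Category II): taxable = 7,880.00 − 3×180.00 = 7,340.00
  240.00 + 9.6% × (7,340.00 − 5,000.00) = 240.00 + 9.6% × 2,340.00 = 464.64
Difference: |563.60 − 464.64| = 98.96 (higher under Category I)

98.96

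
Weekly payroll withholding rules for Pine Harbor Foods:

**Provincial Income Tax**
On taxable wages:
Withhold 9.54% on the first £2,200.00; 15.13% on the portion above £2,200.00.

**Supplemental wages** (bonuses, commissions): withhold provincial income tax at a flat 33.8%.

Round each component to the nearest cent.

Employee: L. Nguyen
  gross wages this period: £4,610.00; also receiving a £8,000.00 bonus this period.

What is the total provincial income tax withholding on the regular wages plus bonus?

£3,278.51

Provincial Income Tax: taxable = £4,610.00
  £209.88 + 15.13% × (£4,610.00 − £2,200.00) = £209.88 + 15.13% × £2,410.00 = £574.51
Supplemental (33.8% flat on bonus): 33.8% × £8,000.00 = £2,704.00
Total provincial income tax: £574.51 + £2,704.00 = £3,278.51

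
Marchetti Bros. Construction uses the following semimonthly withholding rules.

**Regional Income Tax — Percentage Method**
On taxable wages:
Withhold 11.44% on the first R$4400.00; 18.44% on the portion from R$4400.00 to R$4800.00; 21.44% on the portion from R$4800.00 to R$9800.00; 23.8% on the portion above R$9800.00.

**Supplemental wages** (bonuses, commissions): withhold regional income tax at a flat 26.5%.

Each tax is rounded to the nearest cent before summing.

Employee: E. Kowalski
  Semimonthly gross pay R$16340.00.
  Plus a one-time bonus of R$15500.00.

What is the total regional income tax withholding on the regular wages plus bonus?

Regional Income Tax: taxable = R$16340.00
  R$1649.12 + 23.8% × (R$16340.00 − R$9800.00) = R$1649.12 + 23.8% × R$6540.00 = R$3205.64
Supplemental (26.5% flat on bonus): 26.5% × R$15500.00 = R$4107.50
Total regional income tax: R$3205.64 + R$4107.50 = R$7313.14

R$7313.14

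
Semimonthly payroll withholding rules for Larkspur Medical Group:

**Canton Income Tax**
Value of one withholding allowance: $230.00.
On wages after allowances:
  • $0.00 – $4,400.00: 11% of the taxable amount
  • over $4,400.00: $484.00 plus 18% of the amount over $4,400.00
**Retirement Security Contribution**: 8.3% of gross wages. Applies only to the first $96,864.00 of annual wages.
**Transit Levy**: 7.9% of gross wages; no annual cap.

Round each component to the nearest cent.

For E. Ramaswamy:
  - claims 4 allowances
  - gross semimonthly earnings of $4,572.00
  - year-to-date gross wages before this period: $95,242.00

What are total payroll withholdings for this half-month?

Canton Income Tax: taxable = $4,572.00 − 4×$230.00 = $3,652.00
  11% × $3,652.00 = $401.72
Retirement Security Contribution: cap $96,864.00 − YTD $95,242.00 = $1,622.00 subject; 8.3% × $1,622.00 = $134.63
Transit Levy: 7.9% × $4,572.00 = $361.19
Total: $401.72 + $134.63 + $361.19 = $897.54

$897.54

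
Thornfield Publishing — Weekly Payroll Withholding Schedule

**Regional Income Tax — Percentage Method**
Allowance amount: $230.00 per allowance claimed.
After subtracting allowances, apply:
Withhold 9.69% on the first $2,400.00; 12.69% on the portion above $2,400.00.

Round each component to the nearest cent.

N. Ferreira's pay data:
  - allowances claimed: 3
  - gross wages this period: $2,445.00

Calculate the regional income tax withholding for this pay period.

$170.06

Regional Income Tax: taxable = $2,445.00 − 3×$230.00 = $1,755.00
  9.69% × $1,755.00 = $170.06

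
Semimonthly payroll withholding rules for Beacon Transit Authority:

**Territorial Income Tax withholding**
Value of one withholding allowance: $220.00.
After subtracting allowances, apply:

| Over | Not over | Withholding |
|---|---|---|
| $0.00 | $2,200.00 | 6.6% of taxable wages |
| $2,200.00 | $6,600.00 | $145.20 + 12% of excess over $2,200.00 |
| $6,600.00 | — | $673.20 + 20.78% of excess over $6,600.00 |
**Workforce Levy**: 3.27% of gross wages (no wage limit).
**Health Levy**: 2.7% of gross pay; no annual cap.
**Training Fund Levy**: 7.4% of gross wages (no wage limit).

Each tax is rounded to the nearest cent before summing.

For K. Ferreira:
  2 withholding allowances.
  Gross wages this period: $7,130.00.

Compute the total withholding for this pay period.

Territorial Income Tax: taxable = $7,130.00 − 2×$220.00 = $6,690.00
  $673.20 + 20.78% × ($6,690.00 − $6,600.00) = $673.20 + 20.78% × $90.00 = $691.90
Workforce Levy: 3.27% × $7,130.00 = $233.15
Health Levy: 2.7% × $7,130.00 = $192.51
Training Fund Levy: 7.4% × $7,130.00 = $527.62
Total: $691.90 + $233.15 + $192.51 + $527.62 = $1,645.18

$1,645.18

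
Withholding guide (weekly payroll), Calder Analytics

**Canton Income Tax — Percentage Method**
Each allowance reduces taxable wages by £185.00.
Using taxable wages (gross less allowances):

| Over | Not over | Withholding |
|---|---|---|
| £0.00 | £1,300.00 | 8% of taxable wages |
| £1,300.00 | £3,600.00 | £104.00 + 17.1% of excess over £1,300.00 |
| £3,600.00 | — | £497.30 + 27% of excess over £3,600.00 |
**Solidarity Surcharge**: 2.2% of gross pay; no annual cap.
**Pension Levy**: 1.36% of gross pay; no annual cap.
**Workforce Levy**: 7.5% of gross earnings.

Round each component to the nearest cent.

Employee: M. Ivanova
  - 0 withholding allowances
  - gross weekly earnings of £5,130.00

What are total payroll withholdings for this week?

Canton Income Tax: taxable = £5,130.00
  £497.30 + 27% × (£5,130.00 − £3,600.00) = £497.30 + 27% × £1,530.00 = £910.40
Solidarity Surcharge: 2.2% × £5,130.00 = £112.86
Pension Levy: 1.36% × £5,130.00 = £69.77
Workforce Levy: 7.5% × £5,130.00 = £384.75
Total: £910.40 + £112.86 + £69.77 + £384.75 = £1,477.78

£1,477.78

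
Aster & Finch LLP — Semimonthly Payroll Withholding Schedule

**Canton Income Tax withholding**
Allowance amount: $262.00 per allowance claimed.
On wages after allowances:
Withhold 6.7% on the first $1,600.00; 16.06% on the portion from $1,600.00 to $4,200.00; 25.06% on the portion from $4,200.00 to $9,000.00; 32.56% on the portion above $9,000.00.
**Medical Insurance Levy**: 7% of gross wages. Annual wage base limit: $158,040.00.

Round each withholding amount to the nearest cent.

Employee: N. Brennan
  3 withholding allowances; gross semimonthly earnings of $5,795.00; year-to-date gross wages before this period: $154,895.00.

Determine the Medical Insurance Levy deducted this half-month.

$220.15

Medical Insurance Levy: cap $158,040.00 − YTD $154,895.00 = $3,145.00 subject; 7% × $3,145.00 = $220.15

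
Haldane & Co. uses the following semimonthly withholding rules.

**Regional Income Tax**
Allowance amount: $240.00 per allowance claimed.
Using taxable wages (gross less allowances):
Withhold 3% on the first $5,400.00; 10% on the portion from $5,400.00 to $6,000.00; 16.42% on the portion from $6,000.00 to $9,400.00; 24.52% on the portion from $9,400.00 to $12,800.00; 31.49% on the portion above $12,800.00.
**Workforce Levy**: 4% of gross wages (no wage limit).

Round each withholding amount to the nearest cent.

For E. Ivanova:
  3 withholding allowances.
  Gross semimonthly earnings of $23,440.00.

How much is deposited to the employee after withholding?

$17,764.63

Regional Income Tax: taxable = $23,440.00 − 3×$240.00 = $22,720.00
  $1,613.96 + 31.49% × ($22,720.00 − $12,800.00) = $1,613.96 + 31.49% × $9,920.00 = $4,737.77
Workforce Levy: 4% × $23,440.00 = $937.60
Total withheld: $4,737.77 + $937.60 = $5,675.37
Net pay: $23,440.00 − $5,675.37 = $17,764.63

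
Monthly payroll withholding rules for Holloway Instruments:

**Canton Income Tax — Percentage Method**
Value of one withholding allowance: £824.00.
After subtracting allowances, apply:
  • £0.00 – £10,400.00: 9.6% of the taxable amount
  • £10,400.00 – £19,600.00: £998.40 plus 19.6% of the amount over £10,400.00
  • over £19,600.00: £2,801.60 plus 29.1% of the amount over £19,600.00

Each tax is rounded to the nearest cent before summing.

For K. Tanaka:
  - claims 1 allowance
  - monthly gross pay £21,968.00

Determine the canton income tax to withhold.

Canton Income Tax: taxable = £21,968.00 − 1×£824.00 = £21,144.00
  £2,801.60 + 29.1% × (£21,144.00 − £19,600.00) = £2,801.60 + 29.1% × £1,544.00 = £3,250.90

£3,250.90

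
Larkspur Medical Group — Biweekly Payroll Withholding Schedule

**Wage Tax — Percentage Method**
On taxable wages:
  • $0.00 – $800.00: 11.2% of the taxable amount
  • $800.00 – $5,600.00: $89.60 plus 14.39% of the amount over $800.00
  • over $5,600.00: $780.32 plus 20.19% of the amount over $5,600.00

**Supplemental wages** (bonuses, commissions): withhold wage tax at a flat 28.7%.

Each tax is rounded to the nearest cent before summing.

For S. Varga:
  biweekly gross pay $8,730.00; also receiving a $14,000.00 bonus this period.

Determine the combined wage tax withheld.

$5,430.27

Wage Tax: taxable = $8,730.00
  $780.32 + 20.19% × ($8,730.00 − $5,600.00) = $780.32 + 20.19% × $3,130.00 = $1,412.27
Supplemental (28.7% flat on bonus): 28.7% × $14,000.00 = $4,018.00
Total wage tax: $1,412.27 + $4,018.00 = $5,430.27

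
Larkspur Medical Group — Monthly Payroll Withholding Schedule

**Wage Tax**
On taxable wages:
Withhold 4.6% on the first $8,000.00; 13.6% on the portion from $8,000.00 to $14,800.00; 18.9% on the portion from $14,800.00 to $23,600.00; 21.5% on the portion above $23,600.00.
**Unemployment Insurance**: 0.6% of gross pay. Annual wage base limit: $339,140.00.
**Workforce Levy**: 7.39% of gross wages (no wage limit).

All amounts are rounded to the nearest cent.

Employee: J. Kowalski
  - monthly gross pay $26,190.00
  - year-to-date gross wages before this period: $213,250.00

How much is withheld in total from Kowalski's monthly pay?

$5,605.43

Wage Tax: taxable = $26,190.00
  $2,956.00 + 21.5% × ($26,190.00 − $23,600.00) = $2,956.00 + 21.5% × $2,590.00 = $3,512.85
Unemployment Insurance: 0.6% × $26,190.00 = $157.14
Workforce Levy: 7.39% × $26,190.00 = $1,935.44
Total: $3,512.85 + $157.14 + $1,935.44 = $5,605.43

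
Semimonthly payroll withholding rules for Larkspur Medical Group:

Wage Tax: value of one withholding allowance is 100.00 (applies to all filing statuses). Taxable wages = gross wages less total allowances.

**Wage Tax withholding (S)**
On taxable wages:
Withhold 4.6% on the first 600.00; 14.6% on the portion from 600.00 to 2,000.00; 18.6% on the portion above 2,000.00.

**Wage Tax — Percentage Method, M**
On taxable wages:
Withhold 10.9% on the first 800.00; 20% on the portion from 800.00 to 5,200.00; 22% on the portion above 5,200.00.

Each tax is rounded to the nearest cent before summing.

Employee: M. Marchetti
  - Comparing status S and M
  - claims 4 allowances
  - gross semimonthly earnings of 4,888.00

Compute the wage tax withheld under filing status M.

Wage Tax (M): taxable = 4,888.00 − 4×100.00 = 4,488.00
  87.20 + 20% × (4,488.00 − 800.00) = 87.20 + 20% × 3,688.00 = 824.80

824.80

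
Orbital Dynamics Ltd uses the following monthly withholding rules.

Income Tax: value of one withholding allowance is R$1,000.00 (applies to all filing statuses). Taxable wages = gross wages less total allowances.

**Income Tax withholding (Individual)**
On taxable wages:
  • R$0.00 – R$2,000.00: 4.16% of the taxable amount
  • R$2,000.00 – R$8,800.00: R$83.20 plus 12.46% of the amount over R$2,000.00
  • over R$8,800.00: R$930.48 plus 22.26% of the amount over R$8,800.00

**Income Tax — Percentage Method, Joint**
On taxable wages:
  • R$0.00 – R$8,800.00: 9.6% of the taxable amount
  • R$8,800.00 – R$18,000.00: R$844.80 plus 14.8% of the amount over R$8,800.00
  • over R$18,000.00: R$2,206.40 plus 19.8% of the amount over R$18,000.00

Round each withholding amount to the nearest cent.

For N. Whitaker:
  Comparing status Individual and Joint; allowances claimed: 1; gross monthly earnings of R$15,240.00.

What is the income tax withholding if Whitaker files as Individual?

R$2,141.42

Income Tax (Individual): taxable = R$15,240.00 − 1×R$1,000.00 = R$14,240.00
  R$930.48 + 22.26% × (R$14,240.00 − R$8,800.00) = R$930.48 + 22.26% × R$5,440.00 = R$2,141.42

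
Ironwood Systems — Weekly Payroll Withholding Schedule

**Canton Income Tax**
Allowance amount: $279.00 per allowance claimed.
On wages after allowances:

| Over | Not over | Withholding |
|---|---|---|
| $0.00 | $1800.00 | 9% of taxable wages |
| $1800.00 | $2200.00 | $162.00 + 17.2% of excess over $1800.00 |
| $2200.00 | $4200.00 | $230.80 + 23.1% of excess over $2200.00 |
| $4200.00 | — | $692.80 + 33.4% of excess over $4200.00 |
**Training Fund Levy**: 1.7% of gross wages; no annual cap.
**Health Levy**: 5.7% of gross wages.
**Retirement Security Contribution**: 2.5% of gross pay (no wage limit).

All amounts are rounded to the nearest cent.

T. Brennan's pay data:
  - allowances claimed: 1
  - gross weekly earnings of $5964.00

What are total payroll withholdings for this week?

$1779.23

Canton Income Tax: taxable = $5964.00 − 1×$279.00 = $5685.00
  $692.80 + 33.4% × ($5685.00 − $4200.00) = $692.80 + 33.4% × $1485.00 = $1188.79
Training Fund Levy: 1.7% × $5964.00 = $101.39
Health Levy: 5.7% × $5964.00 = $339.95
Retirement Security Contribution: 2.5% × $5964.00 = $149.10
Total: $1188.79 + $101.39 + $339.95 + $149.10 = $1779.23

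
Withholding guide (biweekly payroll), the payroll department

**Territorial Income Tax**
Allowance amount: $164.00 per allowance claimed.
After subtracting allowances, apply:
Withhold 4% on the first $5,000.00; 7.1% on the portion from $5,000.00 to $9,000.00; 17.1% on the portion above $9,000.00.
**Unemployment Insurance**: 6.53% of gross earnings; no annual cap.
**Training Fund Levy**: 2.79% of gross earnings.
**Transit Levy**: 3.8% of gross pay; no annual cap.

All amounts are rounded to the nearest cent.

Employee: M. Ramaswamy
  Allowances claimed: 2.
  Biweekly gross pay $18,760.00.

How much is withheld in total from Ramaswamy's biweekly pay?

$4,558.18

Territorial Income Tax: taxable = $18,760.00 − 2×$164.00 = $18,432.00
  $484.00 + 17.1% × ($18,432.00 − $9,000.00) = $484.00 + 17.1% × $9,432.00 = $2,096.87
Unemployment Insurance: 6.53% × $18,760.00 = $1,225.03
Training Fund Levy: 2.79% × $18,760.00 = $523.40
Transit Levy: 3.8% × $18,760.00 = $712.88
Total: $2,096.87 + $1,225.03 + $523.40 + $712.88 = $4,558.18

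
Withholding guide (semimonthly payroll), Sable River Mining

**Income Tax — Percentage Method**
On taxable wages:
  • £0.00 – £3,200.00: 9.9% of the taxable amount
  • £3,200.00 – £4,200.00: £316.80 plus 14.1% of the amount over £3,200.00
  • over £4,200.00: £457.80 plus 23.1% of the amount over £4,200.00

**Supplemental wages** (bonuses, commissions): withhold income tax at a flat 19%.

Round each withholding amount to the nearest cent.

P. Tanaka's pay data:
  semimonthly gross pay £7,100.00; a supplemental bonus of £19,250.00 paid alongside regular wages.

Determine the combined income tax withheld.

Income Tax: taxable = £7,100.00
  £457.80 + 23.1% × (£7,100.00 − £4,200.00) = £457.80 + 23.1% × £2,900.00 = £1,127.70
Supplemental (19% flat on bonus): 19% × £19,250.00 = £3,657.50
Total income tax: £1,127.70 + £3,657.50 = £4,785.20

£4,785.20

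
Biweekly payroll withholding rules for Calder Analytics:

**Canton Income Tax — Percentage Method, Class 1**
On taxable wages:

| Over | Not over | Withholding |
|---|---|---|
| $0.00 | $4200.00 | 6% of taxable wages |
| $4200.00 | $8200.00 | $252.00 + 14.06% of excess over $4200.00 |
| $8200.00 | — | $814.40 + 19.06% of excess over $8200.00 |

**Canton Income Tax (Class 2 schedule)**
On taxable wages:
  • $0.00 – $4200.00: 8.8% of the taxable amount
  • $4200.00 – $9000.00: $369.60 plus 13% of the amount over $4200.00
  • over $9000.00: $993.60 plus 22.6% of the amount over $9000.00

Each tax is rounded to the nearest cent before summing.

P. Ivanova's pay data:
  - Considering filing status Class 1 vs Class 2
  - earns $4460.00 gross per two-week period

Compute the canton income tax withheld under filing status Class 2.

$403.40

Canton Income Tax (Class 2): taxable = $4460.00
  $369.60 + 13% × ($4460.00 − $4200.00) = $369.60 + 13% × $260.00 = $403.40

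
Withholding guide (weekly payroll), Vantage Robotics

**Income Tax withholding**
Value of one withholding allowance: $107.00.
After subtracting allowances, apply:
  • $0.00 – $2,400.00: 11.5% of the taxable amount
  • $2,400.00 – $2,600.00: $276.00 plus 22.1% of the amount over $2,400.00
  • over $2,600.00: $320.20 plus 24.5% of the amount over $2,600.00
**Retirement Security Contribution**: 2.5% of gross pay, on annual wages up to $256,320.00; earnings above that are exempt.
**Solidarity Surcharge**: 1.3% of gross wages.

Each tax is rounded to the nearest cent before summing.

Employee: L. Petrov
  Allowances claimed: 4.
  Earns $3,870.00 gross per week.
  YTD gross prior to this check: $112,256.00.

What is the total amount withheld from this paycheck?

$673.55

Income Tax: taxable = $3,870.00 − 4×$107.00 = $3,442.00
  $320.20 + 24.5% × ($3,442.00 − $2,600.00) = $320.20 + 24.5% × $842.00 = $526.49
Retirement Security Contribution: 2.5% × $3,870.00 = $96.75
Solidarity Surcharge: 1.3% × $3,870.00 = $50.31
Total: $526.49 + $96.75 + $50.31 = $673.55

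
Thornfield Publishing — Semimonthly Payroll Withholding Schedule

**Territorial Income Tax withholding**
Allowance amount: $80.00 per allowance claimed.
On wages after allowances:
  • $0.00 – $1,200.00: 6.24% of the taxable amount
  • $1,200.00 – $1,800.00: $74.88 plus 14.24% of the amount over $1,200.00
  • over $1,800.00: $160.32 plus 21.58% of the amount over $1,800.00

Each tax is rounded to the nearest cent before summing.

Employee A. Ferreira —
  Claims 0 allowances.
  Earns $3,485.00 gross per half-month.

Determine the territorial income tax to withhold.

Territorial Income Tax: taxable = $3,485.00
  $160.32 + 21.58% × ($3,485.00 − $1,800.00) = $160.32 + 21.58% × $1,685.00 = $523.94

$523.94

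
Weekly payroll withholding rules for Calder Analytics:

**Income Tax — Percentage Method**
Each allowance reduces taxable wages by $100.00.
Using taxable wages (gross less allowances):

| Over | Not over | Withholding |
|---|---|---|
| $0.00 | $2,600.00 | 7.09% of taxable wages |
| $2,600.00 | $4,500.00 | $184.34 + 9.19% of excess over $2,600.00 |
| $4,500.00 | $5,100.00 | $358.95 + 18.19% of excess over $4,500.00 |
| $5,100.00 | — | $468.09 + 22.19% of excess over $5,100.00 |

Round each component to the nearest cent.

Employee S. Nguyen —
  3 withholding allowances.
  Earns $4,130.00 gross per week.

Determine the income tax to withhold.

$297.38

Income Tax: taxable = $4,130.00 − 3×$100.00 = $3,830.00
  $184.34 + 9.19% × ($3,830.00 − $2,600.00) = $184.34 + 9.19% × $1,230.00 = $297.38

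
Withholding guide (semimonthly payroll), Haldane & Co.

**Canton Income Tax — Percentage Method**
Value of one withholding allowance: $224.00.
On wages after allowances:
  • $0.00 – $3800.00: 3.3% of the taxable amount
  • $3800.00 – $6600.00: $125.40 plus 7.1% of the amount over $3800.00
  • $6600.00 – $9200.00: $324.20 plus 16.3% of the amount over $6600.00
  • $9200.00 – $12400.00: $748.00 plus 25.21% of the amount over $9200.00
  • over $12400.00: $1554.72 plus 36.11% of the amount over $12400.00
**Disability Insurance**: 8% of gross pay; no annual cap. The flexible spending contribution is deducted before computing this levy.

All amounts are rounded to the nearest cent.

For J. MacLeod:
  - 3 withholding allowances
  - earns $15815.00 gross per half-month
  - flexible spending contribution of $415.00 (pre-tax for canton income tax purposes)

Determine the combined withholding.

$3627.36

Canton Income Tax: taxable = $15815.00 − $415.00 − 3×$224.00 = $14728.00
  $1554.72 + 36.11% × ($14728.00 − $12400.00) = $1554.72 + 36.11% × $2328.00 = $2395.36
Disability Insurance: 8% × $15400.00 = $1232.00
Total: $2395.36 + $1232.00 = $3627.36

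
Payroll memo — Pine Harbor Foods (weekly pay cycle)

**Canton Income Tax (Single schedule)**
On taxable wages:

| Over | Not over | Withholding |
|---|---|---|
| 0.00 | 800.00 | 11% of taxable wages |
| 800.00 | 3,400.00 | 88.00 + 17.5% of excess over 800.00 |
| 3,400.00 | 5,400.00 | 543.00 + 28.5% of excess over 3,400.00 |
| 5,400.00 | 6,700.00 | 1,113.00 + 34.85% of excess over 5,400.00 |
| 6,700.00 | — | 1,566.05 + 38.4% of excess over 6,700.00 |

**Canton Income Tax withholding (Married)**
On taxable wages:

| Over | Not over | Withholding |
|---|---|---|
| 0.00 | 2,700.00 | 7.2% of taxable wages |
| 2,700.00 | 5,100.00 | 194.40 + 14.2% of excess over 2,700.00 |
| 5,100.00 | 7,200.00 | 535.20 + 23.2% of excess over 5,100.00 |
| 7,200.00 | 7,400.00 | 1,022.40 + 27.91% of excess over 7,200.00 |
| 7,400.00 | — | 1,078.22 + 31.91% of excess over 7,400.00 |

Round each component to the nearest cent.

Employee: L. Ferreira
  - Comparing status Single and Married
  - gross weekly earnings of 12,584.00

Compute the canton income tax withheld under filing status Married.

Canton Income Tax (Married): taxable = 12,584.00
  1,078.22 + 31.91% × (12,584.00 − 7,400.00) = 1,078.22 + 31.91% × 5,184.00 = 2,732.43

2,732.43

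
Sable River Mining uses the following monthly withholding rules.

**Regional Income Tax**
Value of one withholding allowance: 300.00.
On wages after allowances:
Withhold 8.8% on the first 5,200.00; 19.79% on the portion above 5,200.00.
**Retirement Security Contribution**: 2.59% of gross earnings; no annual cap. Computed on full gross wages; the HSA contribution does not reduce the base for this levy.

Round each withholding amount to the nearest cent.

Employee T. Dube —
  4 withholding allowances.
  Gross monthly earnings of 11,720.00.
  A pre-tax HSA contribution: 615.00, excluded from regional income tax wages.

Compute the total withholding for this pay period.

1,692.27

Regional Income Tax: taxable = 11,720.00 − 615.00 − 4×300.00 = 9,905.00
  457.60 + 19.79% × (9,905.00 − 5,200.00) = 457.60 + 19.79% × 4,705.00 = 1,388.72
Retirement Security Contribution: 2.59% × 11,720.00 = 303.55
Total: 1,388.72 + 303.55 = 1,692.27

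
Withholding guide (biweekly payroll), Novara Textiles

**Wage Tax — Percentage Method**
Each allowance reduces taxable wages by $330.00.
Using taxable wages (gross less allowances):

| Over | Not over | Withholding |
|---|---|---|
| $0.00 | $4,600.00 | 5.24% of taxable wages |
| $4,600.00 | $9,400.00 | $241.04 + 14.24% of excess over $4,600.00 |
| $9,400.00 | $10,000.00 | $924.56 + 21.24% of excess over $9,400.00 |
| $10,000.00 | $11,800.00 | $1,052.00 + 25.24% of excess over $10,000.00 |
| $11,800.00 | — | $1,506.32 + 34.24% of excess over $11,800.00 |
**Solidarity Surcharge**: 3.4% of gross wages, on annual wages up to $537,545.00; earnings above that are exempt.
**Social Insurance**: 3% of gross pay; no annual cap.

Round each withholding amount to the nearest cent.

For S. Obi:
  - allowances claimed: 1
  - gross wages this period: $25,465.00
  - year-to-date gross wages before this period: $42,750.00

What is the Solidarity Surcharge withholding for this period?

$865.81

Solidarity Surcharge: 3.4% × $25,465.00 = $865.81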